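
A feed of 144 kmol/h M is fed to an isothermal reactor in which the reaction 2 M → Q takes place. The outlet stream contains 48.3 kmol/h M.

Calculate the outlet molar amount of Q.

47.9 kmol/h

For M: n = n₀ − 2ξ → 48.3 = 144 − 2ξ, giving ξ = 47.85 kmol/h.
Outlet amounts (n = n₀ + ν ξ):
  M: 144 − 2(47.85) = 48.3
  Q: 0 + 1(47.85) = 47.85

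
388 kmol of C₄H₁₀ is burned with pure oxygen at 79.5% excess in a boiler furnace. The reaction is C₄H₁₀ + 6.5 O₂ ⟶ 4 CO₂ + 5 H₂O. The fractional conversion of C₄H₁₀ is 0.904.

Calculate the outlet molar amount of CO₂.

1400 kmol

Stoichiometric O₂ = 6.5 × 388 = 2522 kmol; O₂ fed = 2522 × 1.795 = 4527 kmol.
Fuel reacted = 0.904 × 388 → ξ = 350.8 kmol.
Outlet (n = n₀ + ν ξ):
  C₄H₁₀: 388 − 1(350.8) = 37.25
  O₂: 4527 − 6.5(350.8) = 2247
  CO₂: 0 + 4(350.8) = 1403
  H₂O: 0 + 5(350.8) = 1754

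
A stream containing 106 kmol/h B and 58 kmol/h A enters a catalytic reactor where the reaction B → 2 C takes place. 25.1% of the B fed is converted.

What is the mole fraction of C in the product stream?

0.279

B reacted = 0.251 × 106 = 26.61 kmol/h; ν_B = −1, so ξ = 26.61/1 = 26.61 kmol/h.
Outlet amounts (n = n₀ + ν ξ):
  B: 106 − 1(26.61) = 79.39
  C: 0 + 2(26.61) = 53.21
  A: 58 (inert)
Total out = 190.6 kmol/h; y_C = 53.21 / 190.6 = 0.2792.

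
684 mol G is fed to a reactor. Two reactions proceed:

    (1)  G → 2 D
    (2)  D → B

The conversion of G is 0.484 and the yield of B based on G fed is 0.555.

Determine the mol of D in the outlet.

Conversion of G: G consumed = 1ξ₁ = 0.484 × 684 → ξ₁ = 331.1 mol.
Yield of B: 1ξ₂ / 684 = 0.555 → ξ₂ = 379.6 mol.
Outlet amounts (n = n₀ + Σ ν·ξ):
  G: 684 − 1(331.1) = 352.9
  D: 0 + 2(331.1) − 1(379.6) = 282.5
  B: 0 + 1(379.6) = 379.6

282 mol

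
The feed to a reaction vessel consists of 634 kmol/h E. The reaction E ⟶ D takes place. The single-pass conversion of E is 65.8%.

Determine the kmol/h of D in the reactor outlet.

417 kmol/h

E reacted = 0.658 × 634 = 417.2 kmol/h; ν_E = −1, so ξ = 417.2/1 = 417.2 kmol/h.
Outlet amounts (n = n₀ + ν ξ):
  E: 634 − 1(417.2) = 216.8
  D: 0 + 1(417.2) = 417.2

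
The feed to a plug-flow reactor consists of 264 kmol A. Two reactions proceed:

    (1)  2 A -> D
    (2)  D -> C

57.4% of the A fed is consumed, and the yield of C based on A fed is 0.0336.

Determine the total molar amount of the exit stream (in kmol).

Conversion of A: A consumed = 2ξ₁ = 0.574 × 264 → ξ₁ = 75.77 kmol.
Yield of C: 1ξ₂ / 264 = 0.0336 → ξ₂ = 8.87 kmol.
Outlet amounts (n = n₀ + Σ ν·ξ):
  A: 264 − 2(75.77) = 112.5
  D: 0 + 1(75.77) − 1(8.87) = 66.9
  C: 0 + 1(8.87) = 8.87
Total out = 112.5 + 66.9 + 8.87 = 188.2 kmol.

188 kmol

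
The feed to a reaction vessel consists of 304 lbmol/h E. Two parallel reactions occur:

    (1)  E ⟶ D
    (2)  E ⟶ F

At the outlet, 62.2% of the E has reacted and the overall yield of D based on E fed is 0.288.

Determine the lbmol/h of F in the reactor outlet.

102 lbmol/h

Yield of D: 1ξ₁ / 304 = 0.288 → ξ₁ = 87.55 lbmol/h.
Conversion of E: 1ξ₁ + 1ξ₂ = 0.622 × 304 = 189.1 → ξ₂ = 101.5 lbmol/h.
Outlet amounts (n = n₀ + Σ ν·ξ):
  E: 304 − 1(87.55) − 1(101.5) = 114.9
  D: 0 + 1(87.55) = 87.55
  F: 0 + 1(101.5) = 101.5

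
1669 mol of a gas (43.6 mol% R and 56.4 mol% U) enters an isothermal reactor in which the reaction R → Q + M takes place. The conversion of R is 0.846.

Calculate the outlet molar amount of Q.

616 mol

R reacted = 0.846 × 727.7 = 615.6 mol; ν_R = −1, so ξ = 615.6/1 = 615.6 mol.
Outlet amounts (n = n₀ + ν ξ):
  R: 727.7 − 1(615.6) = 112.1
  Q: 0 + 1(615.6) = 615.6
  M: 0 + 1(615.6) = 615.6
  U: 941.3 (inert)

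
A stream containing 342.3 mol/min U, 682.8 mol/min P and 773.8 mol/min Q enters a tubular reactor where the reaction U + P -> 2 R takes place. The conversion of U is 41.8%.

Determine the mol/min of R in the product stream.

286 mol/min

U reacted = 0.418 × 342.3 = 143.1 mol/min; ν_U = −1, so ξ = 143.1/1 = 143.1 mol/min.
Outlet amounts (n = n₀ + ν ξ):
  U: 342.3 − 1(143.1) = 199.2
  P: 682.8 − 1(143.1) = 539.7
  R: 0 + 2(143.1) = 286.2
  Q: 773.8 (inert)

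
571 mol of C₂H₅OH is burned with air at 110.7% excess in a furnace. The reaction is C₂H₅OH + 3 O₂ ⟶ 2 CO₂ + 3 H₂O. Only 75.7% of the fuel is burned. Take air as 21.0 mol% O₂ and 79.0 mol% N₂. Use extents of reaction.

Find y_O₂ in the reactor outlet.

0.127

Stoichiometric O₂ = 3 × 571 = 1713 mol; O₂ fed = 1713 × 2.107 = 3609 mol.
N₂ fed = 3609 × 79/21 = 13580 mol.
Fuel reacted = 0.757 × 571 → ξ = 432.2 mol.
Outlet (n = n₀ + ν ξ):
  C₂H₅OH: 571 − 1(432.2) = 138.8
  O₂: 3609 − 3(432.2) = 2313
  N₂: 13580 (inert)
  CO₂: 0 + 2(432.2) = 864.5
  H₂O: 0 + 3(432.2) = 1297
Total out = 18190 mol; y_O₂ = 2313 / 18190 = 0.1271.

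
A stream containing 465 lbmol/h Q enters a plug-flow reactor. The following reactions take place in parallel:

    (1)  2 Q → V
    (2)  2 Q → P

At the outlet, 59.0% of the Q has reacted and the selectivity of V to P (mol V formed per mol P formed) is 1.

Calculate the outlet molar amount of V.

68.6 lbmol/h

Conversion of Q: Q consumed = 0.59 × 465 = 274.3 lbmol/h = 2ξ₁ + 2ξ₂.
Selectivity: 1ξ₁ / (1ξ₂) = 1 → ξ₁ = 1 ξ₂.
Substitute: (2·1 + 2) ξ₂ = 274.3 → ξ₂ = 68.59 lbmol/h, ξ₁ = 68.59 lbmol/h.
Outlet amounts (n = n₀ + Σ ν·ξ):
  Q: 465 − 2(68.59) − 2(68.59) = 190.7
  V: 0 + 1(68.59) = 68.59
  P: 0 + 1(68.59) = 68.59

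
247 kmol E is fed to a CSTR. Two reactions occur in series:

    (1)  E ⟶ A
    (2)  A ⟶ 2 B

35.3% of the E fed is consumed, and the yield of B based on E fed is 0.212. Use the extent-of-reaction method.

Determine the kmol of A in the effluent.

Conversion of E: E consumed = 1ξ₁ = 0.353 × 247 → ξ₁ = 87.19 kmol.
Yield of B: 2ξ₂ / 247 = 0.212 → ξ₂ = 26.18 kmol.
Outlet amounts (n = n₀ + Σ ν·ξ):
  E: 247 − 1(87.19) = 159.8
  A: 0 + 1(87.19) − 1(26.18) = 61.01
  B: 0 + 2(26.18) = 52.36

61 kmol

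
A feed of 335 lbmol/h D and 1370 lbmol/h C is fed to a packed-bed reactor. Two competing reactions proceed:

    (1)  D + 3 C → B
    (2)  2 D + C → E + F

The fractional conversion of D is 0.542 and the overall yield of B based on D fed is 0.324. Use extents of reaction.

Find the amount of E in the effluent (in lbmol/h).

Yield of B: 1ξ₁ / 335 = 0.324 → ξ₁ = 108.5 lbmol/h.
Conversion of D: 1ξ₁ + 2ξ₂ = 0.542 × 335 = 181.6 → ξ₂ = 36.52 lbmol/h.
Outlet amounts (n = n₀ + Σ ν·ξ):
  D: 335 − 1(108.5) − 2(36.52) = 153.4
  C: 1370 − 3(108.5) − 1(36.52) = 1008
  B: 0 + 1(108.5) = 108.5
  E: 0 + 1(36.52) = 36.52
  F: 0 + 1(36.52) = 36.52

36.5 lbmol/h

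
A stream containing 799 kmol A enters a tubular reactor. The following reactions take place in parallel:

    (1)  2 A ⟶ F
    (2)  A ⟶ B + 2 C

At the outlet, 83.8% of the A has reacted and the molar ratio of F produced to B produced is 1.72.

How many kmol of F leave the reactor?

259 kmol

Conversion of A: A consumed = 0.838 × 799 = 669.6 kmol = 2ξ₁ + 1ξ₂.
Selectivity: 1ξ₁ / (1ξ₂) = 1.72 → ξ₁ = 1.72 ξ₂.
Substitute: (2·1.72 + 1) ξ₂ = 669.6 → ξ₂ = 150.8 kmol, ξ₁ = 259.4 kmol.
Outlet amounts (n = n₀ + Σ ν·ξ):
  A: 799 − 2(259.4) − 1(150.8) = 129.4
  F: 0 + 1(259.4) = 259.4
  B: 0 + 1(150.8) = 150.8
  C: 0 + 2(150.8) = 301.6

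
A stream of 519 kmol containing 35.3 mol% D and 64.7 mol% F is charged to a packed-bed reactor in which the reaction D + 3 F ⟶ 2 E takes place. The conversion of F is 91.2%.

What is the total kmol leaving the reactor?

315 kmol

F reacted = 0.912 × 335.8 = 306.2 kmol; ν_F = −3, so ξ = 306.2/3 = 102.1 kmol.
Outlet amounts (n = n₀ + ν ξ):
  D: 183.2 − 1(102.1) = 81.13
  F: 335.8 − 3(102.1) = 29.55
  E: 0 + 2(102.1) = 204.2
Total out = 81.13 + 29.55 + 204.2 = 314.8 kmol.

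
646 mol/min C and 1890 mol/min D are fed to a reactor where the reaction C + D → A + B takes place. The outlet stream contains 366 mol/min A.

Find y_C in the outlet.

For A: n = n₀ + 1ξ → 366 = 0 + 1ξ, giving ξ = 366 mol/min.
Outlet amounts (n = n₀ + ν ξ):
  C: 646 − 1(366) = 280
  D: 1890 − 1(366) = 1524
  A: 0 + 1(366) = 366
  B: 0 + 1(366) = 366
Total out = 2536 mol/min; y_C = 280 / 2536 = 0.1104.

0.11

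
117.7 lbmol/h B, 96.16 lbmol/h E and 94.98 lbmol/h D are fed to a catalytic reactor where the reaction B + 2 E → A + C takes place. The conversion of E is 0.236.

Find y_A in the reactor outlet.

0.0381

E reacted = 0.236 × 96.16 = 22.69 lbmol/h; ν_E = −2, so ξ = 22.69/2 = 11.35 lbmol/h.
Outlet amounts (n = n₀ + ν ξ):
  B: 117.7 − 1(11.35) = 106.4
  E: 96.16 − 2(11.35) = 73.47
  A: 0 + 1(11.35) = 11.35
  C: 0 + 1(11.35) = 11.35
  D: 94.98 (inert)
Total out = 297.5 lbmol/h; y_A = 11.35 / 297.5 = 0.03814.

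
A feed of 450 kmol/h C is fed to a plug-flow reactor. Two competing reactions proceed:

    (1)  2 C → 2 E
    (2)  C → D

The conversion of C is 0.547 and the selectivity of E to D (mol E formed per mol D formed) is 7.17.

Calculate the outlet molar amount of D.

Conversion of C: C consumed = 0.547 × 450 = 246.2 kmol/h = 2ξ₁ + 1ξ₂.
Selectivity: 2ξ₁ / (1ξ₂) = 7.17 → ξ₁ = 3.585 ξ₂.
Substitute: (2·3.585 + 1) ξ₂ = 246.2 → ξ₂ = 30.13 kmol/h, ξ₁ = 108 kmol/h.
Outlet amounts (n = n₀ + Σ ν·ξ):
  C: 450 − 2(108) − 1(30.13) = 203.8
  E: 0 + 2(108) = 216
  D: 0 + 1(30.13) = 30.13

30.1 kmol/h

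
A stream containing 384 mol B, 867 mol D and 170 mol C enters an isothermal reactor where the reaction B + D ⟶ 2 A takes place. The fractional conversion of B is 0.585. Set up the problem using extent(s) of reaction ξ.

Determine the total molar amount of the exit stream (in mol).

1420 mol

B reacted = 0.585 × 384 = 224.6 mol; ν_B = −1, so ξ = 224.6/1 = 224.6 mol.
Outlet amounts (n = n₀ + ν ξ):
  B: 384 − 1(224.6) = 159.4
  D: 867 − 1(224.6) = 642.4
  A: 0 + 2(224.6) = 449.3
  C: 170 (inert)
Total out = 159.4 + 642.4 + 449.3 + 170 = 1421 mol.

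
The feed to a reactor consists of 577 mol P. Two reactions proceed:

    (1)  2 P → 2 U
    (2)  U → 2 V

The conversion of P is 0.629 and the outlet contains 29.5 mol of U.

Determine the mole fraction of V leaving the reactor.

0.732

Conversion of P: P consumed = 2ξ₁ = 0.629 × 577 → ξ₁ = 181.5 mol.
U balance: n_U = 0 + 2ξ₁ − 1ξ₂ = 29.5 → ξ₂ = (2·181.5 − 29.5)/1 = 333.4 mol.
Outlet amounts (n = n₀ + Σ ν·ξ):
  P: 577 − 2(181.5) = 214.1
  U: 0 + 2(181.5) − 1(333.4) = 29.5
  V: 0 + 2(333.4) = 666.9
Total out = 910.4 mol; y_V = 666.9 / 910.4 = 0.7325.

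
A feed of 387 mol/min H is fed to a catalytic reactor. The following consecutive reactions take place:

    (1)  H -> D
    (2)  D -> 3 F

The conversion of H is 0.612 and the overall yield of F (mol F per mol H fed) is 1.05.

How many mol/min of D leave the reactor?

Conversion of H: H consumed = 1ξ₁ = 0.612 × 387 → ξ₁ = 236.8 mol/min.
Yield of F: 3ξ₂ / 387 = 1.05 → ξ₂ = 135.5 mol/min.
Outlet amounts (n = n₀ + Σ ν·ξ):
  H: 387 − 1(236.8) = 150.2
  D: 0 + 1(236.8) − 1(135.5) = 101.4
  F: 0 + 3(135.5) = 406.4

101 mol/min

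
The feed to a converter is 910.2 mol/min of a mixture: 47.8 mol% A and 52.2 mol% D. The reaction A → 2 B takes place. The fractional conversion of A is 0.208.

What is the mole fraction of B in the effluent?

0.181

A reacted = 0.208 × 435.1 = 90.5 mol/min; ν_A = −1, so ξ = 90.5/1 = 90.5 mol/min.
Outlet amounts (n = n₀ + ν ξ):
  A: 435.1 − 1(90.5) = 344.6
  B: 0 + 2(90.5) = 181
  D: 475.1 (inert)
Total out = 1001 mol/min; y_B = 181 / 1001 = 0.1809.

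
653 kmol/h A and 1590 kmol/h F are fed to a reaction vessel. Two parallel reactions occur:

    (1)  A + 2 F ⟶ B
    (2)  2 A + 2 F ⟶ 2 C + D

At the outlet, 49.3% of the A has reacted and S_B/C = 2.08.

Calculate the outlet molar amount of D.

Conversion of A: A consumed = 0.493 × 653 = 321.9 kmol/h = 1ξ₁ + 2ξ₂.
Selectivity: 1ξ₁ / (2ξ₂) = 2.08 → ξ₁ = 4.16 ξ₂.
Substitute: (1·4.16 + 2) ξ₂ = 321.9 → ξ₂ = 52.26 kmol/h, ξ₁ = 217.4 kmol/h.
Outlet amounts (n = n₀ + Σ ν·ξ):
  A: 653 − 1(217.4) − 2(52.26) = 331.1
  F: 1590 − 2(217.4) − 2(52.26) = 1051
  B: 0 + 1(217.4) = 217.4
  C: 0 + 2(52.26) = 104.5
  D: 0 + 1(52.26) = 52.26

52.3 kmol/h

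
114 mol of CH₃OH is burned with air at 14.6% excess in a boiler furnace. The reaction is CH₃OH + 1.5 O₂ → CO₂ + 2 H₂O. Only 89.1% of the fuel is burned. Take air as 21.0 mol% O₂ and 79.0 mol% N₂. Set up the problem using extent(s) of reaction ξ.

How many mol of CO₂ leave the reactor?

Stoichiometric O₂ = 1.5 × 114 = 171 mol; O₂ fed = 171 × 1.146 = 196 mol.
N₂ fed = 196 × 79/21 = 737.2 mol.
Fuel reacted = 0.891 × 114 → ξ = 101.6 mol.
Outlet (n = n₀ + ν ξ):
  CH₃OH: 114 − 1(101.6) = 12.43
  O₂: 196 − 1.5(101.6) = 43.6
  N₂: 737.2 (inert)
  CO₂: 0 + 1(101.6) = 101.6
  H₂O: 0 + 2(101.6) = 203.1

102 mol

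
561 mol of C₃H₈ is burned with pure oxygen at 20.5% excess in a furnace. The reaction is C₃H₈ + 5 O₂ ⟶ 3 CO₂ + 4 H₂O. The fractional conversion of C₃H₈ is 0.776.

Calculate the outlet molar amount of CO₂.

1310 mol

Stoichiometric O₂ = 5 × 561 = 2805 mol; O₂ fed = 2805 × 1.205 = 3380 mol.
Fuel reacted = 0.776 × 561 → ξ = 435.3 mol.
Outlet (n = n₀ + ν ξ):
  C₃H₈: 561 − 1(435.3) = 125.7
  O₂: 3380 − 5(435.3) = 1203
  CO₂: 0 + 3(435.3) = 1306
  H₂O: 0 + 4(435.3) = 1741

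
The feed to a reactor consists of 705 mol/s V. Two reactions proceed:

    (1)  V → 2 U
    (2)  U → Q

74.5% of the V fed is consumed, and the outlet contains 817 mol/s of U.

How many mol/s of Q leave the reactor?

233 mol/s

Conversion of V: V consumed = 1ξ₁ = 0.745 × 705 → ξ₁ = 525.2 mol/s.
U balance: n_U = 0 + 2ξ₁ − 1ξ₂ = 817 → ξ₂ = (2·525.2 − 817)/1 = 233.5 mol/s.
Outlet amounts (n = n₀ + Σ ν·ξ):
  V: 705 − 1(525.2) = 179.8
  U: 0 + 2(525.2) − 1(233.5) = 817
  Q: 0 + 1(233.5) = 233.5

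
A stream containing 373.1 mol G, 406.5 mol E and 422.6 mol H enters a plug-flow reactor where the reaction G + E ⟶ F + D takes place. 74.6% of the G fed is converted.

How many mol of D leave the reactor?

G reacted = 0.746 × 373.1 = 278.3 mol; ν_G = −1, so ξ = 278.3/1 = 278.3 mol.
Outlet amounts (n = n₀ + ν ξ):
  G: 373.1 − 1(278.3) = 94.77
  E: 406.5 − 1(278.3) = 128.2
  F: 0 + 1(278.3) = 278.3
  D: 0 + 1(278.3) = 278.3
  H: 422.6 (inert)

278 mol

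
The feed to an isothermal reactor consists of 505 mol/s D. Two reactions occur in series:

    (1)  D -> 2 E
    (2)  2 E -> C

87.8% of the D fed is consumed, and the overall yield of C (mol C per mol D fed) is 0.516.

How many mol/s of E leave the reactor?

366 mol/s

Conversion of D: D consumed = 1ξ₁ = 0.878 × 505 → ξ₁ = 443.4 mol/s.
Yield of C: 1ξ₂ / 505 = 0.516 → ξ₂ = 260.6 mol/s.
Outlet amounts (n = n₀ + Σ ν·ξ):
  D: 505 − 1(443.4) = 61.61
  E: 0 + 2(443.4) − 2(260.6) = 365.6
  C: 0 + 1(260.6) = 260.6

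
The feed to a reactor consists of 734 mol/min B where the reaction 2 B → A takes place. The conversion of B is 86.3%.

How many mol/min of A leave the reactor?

B reacted = 0.863 × 734 = 633.4 mol/min; ν_B = −2, so ξ = 633.4/2 = 316.7 mol/min.
Outlet amounts (n = n₀ + ν ξ):
  B: 734 − 2(316.7) = 100.6
  A: 0 + 1(316.7) = 316.7

317 mol/min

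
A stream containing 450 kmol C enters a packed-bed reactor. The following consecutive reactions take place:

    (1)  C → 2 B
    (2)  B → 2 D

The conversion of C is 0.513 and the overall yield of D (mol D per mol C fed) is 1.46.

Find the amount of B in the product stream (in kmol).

Conversion of C: C consumed = 1ξ₁ = 0.513 × 450 → ξ₁ = 230.8 kmol.
Yield of D: 2ξ₂ / 450 = 1.46 → ξ₂ = 328.5 kmol.
Outlet amounts (n = n₀ + Σ ν·ξ):
  C: 450 − 1(230.8) = 219.2
  B: 0 + 2(230.8) − 1(328.5) = 133.2
  D: 0 + 2(328.5) = 657

133 kmol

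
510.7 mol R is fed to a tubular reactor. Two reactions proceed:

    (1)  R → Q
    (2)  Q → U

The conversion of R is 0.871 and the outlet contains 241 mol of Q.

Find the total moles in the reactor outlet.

Conversion of R: R consumed = 1ξ₁ = 0.871 × 510.7 → ξ₁ = 444.8 mol.
Q balance: n_Q = 0 + 1ξ₁ − 1ξ₂ = 241 → ξ₂ = (1·444.8 − 241)/1 = 203.8 mol.
Outlet amounts (n = n₀ + Σ ν·ξ):
  R: 510.7 − 1(444.8) = 65.88
  Q: 0 + 1(444.8) − 1(203.8) = 241
  U: 0 + 1(203.8) = 203.8
Total out = 65.88 + 241 + 203.8 = 510.7 mol.

511 mol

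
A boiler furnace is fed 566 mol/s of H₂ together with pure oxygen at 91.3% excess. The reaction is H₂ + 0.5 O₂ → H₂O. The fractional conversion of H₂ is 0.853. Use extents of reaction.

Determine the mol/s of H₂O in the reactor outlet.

Stoichiometric O₂ = 0.5 × 566 = 283 mol/s; O₂ fed = 283 × 1.913 = 541.4 mol/s.
Fuel reacted = 0.853 × 566 → ξ = 482.8 mol/s.
Outlet (n = n₀ + ν ξ):
  H₂: 566 − 1(482.8) = 83.2
  O₂: 541.4 − 0.5(482.8) = 300
  H₂O: 0 + 1(482.8) = 482.8

483 mol/s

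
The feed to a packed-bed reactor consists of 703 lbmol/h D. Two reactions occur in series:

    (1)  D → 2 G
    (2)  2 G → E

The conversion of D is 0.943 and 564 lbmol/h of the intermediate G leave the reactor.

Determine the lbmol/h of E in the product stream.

Conversion of D: D consumed = 1ξ₁ = 0.943 × 703 → ξ₁ = 662.9 lbmol/h.
G balance: n_G = 0 + 2ξ₁ − 2ξ₂ = 564 → ξ₂ = (2·662.9 − 564)/2 = 380.9 lbmol/h.
Outlet amounts (n = n₀ + Σ ν·ξ):
  D: 703 − 1(662.9) = 40.07
  G: 0 + 2(662.9) − 2(380.9) = 564
  E: 0 + 1(380.9) = 380.9

381 lbmol/h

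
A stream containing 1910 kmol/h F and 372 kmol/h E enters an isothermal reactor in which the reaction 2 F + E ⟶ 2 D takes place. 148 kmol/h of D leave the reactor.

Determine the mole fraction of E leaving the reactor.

0.135

For D: n = n₀ + 2ξ → 148 = 0 + 2ξ, giving ξ = 74 kmol/h.
Outlet amounts (n = n₀ + ν ξ):
  F: 1910 − 2(74) = 1762
  E: 372 − 1(74) = 298
  D: 0 + 2(74) = 148
Total out = 2208 kmol/h; y_E = 298 / 2208 = 0.135.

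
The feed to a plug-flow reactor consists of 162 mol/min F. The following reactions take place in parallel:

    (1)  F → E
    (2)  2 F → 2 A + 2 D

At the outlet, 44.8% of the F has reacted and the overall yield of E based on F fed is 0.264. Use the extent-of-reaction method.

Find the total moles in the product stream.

192 mol/min

Yield of E: 1ξ₁ / 162 = 0.264 → ξ₁ = 42.77 mol/min.
Conversion of F: 1ξ₁ + 2ξ₂ = 0.448 × 162 = 72.58 → ξ₂ = 14.9 mol/min.
Outlet amounts (n = n₀ + Σ ν·ξ):
  F: 162 − 1(42.77) − 2(14.9) = 89.42
  E: 0 + 1(42.77) = 42.77
  A: 0 + 2(14.9) = 29.81
  D: 0 + 2(14.9) = 29.81
Total out = 89.42 + 42.77 + 29.81 + 29.81 = 191.8 mol/min.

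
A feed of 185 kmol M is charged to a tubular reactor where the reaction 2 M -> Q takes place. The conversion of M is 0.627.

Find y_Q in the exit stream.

M reacted = 0.627 × 185 = 116 kmol; ν_M = −2, so ξ = 116/2 = 58 kmol.
Outlet amounts (n = n₀ + ν ξ):
  M: 185 − 2(58) = 69
  Q: 0 + 1(58) = 58
Total out = 127 kmol; y_Q = 58 / 127 = 0.4567.

0.457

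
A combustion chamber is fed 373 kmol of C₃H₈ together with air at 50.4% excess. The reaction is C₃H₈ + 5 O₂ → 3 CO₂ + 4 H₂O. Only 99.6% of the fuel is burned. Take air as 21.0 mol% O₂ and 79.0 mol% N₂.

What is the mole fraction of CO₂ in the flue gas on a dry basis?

Stoichiometric O₂ = 5 × 373 = 1865 kmol; O₂ fed = 1865 × 1.504 = 2805 kmol.
N₂ fed = 2805 × 79/21 = 10550 kmol.
Fuel reacted = 0.996 × 373 → ξ = 371.5 kmol.
Outlet (n = n₀ + ν ξ):
  C₃H₈: 373 − 1(371.5) = 1.492
  O₂: 2805 − 5(371.5) = 947.4
  N₂: 10550 (inert)
  CO₂: 0 + 3(371.5) = 1115
  H₂O: 0 + 4(371.5) = 1486
Dry total = 12620 kmol; y_CO₂ (dry) = 1115 / 12620 = 0.08835.

0.0883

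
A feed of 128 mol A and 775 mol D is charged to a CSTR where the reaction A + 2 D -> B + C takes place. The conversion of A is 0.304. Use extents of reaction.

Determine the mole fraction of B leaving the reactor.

A reacted = 0.304 × 128 = 38.91 mol; ν_A = −1, so ξ = 38.91/1 = 38.91 mol.
Outlet amounts (n = n₀ + ν ξ):
  A: 128 − 1(38.91) = 89.09
  D: 775 − 2(38.91) = 697.2
  B: 0 + 1(38.91) = 38.91
  C: 0 + 1(38.91) = 38.91
Total out = 864.1 mol; y_B = 38.91 / 864.1 = 0.04503.

0.045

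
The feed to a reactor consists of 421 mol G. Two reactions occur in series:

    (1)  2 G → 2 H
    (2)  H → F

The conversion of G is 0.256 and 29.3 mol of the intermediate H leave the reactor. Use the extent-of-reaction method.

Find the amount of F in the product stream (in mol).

78.5 mol

Conversion of G: G consumed = 2ξ₁ = 0.256 × 421 → ξ₁ = 53.89 mol.
H balance: n_H = 0 + 2ξ₁ − 1ξ₂ = 29.3 → ξ₂ = (2·53.89 − 29.3)/1 = 78.48 mol.
Outlet amounts (n = n₀ + Σ ν·ξ):
  G: 421 − 2(53.89) = 313.2
  H: 0 + 2(53.89) − 1(78.48) = 29.3
  F: 0 + 1(78.48) = 78.48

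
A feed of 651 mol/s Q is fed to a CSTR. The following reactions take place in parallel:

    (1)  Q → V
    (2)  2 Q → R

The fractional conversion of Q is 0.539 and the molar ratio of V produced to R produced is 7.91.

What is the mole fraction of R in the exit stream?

0.0575

Conversion of Q: Q consumed = 0.539 × 651 = 350.9 mol/s = 1ξ₁ + 2ξ₂.
Selectivity: 1ξ₁ / (1ξ₂) = 7.91 → ξ₁ = 7.91 ξ₂.
Substitute: (1·7.91 + 2) ξ₂ = 350.9 → ξ₂ = 35.41 mol/s, ξ₁ = 280.1 mol/s.
Outlet amounts (n = n₀ + Σ ν·ξ):
  Q: 651 − 1(280.1) − 2(35.41) = 300.1
  V: 0 + 1(280.1) = 280.1
  R: 0 + 1(35.41) = 35.41
Total out = 615.6 mol/s; y_R = 35.41 / 615.6 = 0.05752.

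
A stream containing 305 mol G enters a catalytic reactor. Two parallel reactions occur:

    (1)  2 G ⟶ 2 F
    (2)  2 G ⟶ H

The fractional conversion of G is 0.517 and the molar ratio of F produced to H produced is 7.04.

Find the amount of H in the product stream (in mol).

17.4 mol

Conversion of G: G consumed = 0.517 × 305 = 157.7 mol = 2ξ₁ + 2ξ₂.
Selectivity: 2ξ₁ / (1ξ₂) = 7.04 → ξ₁ = 3.52 ξ₂.
Substitute: (2·3.52 + 2) ξ₂ = 157.7 → ξ₂ = 17.44 mol, ξ₁ = 61.4 mol.
Outlet amounts (n = n₀ + Σ ν·ξ):
  G: 305 − 2(61.4) − 2(17.44) = 147.3
  F: 0 + 2(61.4) = 122.8
  H: 0 + 1(17.44) = 17.44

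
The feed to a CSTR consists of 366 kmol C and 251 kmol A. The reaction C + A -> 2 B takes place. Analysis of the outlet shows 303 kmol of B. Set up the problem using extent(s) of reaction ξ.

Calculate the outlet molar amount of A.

For B: n = n₀ + 2ξ → 303 = 0 + 2ξ, giving ξ = 151.5 kmol.
Outlet amounts (n = n₀ + ν ξ):
  C: 366 − 1(151.5) = 214.5
  A: 251 − 1(151.5) = 99.5
  B: 0 + 2(151.5) = 303

99.5 kmol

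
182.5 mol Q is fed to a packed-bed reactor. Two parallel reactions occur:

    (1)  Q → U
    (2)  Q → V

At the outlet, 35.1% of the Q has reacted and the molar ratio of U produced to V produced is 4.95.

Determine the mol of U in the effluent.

Conversion of Q: Q consumed = 0.351 × 182.5 = 64.06 mol = 1ξ₁ + 1ξ₂.
Selectivity: 1ξ₁ / (1ξ₂) = 4.95 → ξ₁ = 4.95 ξ₂.
Substitute: (1·4.95 + 1) ξ₂ = 64.06 → ξ₂ = 10.77 mol, ξ₁ = 53.29 mol.
Outlet amounts (n = n₀ + Σ ν·ξ):
  Q: 182.5 − 1(53.29) − 1(10.77) = 118.4
  U: 0 + 1(53.29) = 53.29
  V: 0 + 1(10.77) = 10.77

53.3 mol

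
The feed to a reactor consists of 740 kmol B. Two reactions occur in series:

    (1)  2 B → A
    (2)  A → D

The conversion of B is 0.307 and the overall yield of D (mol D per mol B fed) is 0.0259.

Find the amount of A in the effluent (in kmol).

Conversion of B: B consumed = 2ξ₁ = 0.307 × 740 → ξ₁ = 113.6 kmol.
Yield of D: 1ξ₂ / 740 = 0.0259 → ξ₂ = 19.17 kmol.
Outlet amounts (n = n₀ + Σ ν·ξ):
  B: 740 − 2(113.6) = 512.8
  A: 0 + 1(113.6) − 1(19.17) = 94.42
  D: 0 + 1(19.17) = 19.17

94.4 kmol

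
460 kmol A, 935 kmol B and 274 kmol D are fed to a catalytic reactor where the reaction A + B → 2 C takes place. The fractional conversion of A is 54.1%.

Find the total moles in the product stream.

1670 kmol

A reacted = 0.541 × 460 = 248.9 kmol; ν_A = −1, so ξ = 248.9/1 = 248.9 kmol.
Outlet amounts (n = n₀ + ν ξ):
  A: 460 − 1(248.9) = 211.1
  B: 935 − 1(248.9) = 686.1
  C: 0 + 2(248.9) = 497.7
  D: 274 (inert)
Total out = 211.1 + 686.1 + 497.7 + 274 = 1669 kmol.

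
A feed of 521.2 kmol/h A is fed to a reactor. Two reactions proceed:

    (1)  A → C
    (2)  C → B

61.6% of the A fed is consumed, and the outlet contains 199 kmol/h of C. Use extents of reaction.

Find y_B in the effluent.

0.234

Conversion of A: A consumed = 1ξ₁ = 0.616 × 521.2 → ξ₁ = 321.1 kmol/h.
C balance: n_C = 0 + 1ξ₁ − 1ξ₂ = 199 → ξ₂ = (1·321.1 − 199)/1 = 122.1 kmol/h.
Outlet amounts (n = n₀ + Σ ν·ξ):
  A: 521.2 − 1(321.1) = 200.1
  C: 0 + 1(321.1) − 1(122.1) = 199
  B: 0 + 1(122.1) = 122.1
Total out = 521.2 kmol/h; y_B = 122.1 / 521.2 = 0.2342.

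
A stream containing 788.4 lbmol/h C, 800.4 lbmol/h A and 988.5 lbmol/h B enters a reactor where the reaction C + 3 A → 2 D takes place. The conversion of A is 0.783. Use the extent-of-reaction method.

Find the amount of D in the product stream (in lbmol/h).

418 lbmol/h

A reacted = 0.783 × 800.4 = 626.7 lbmol/h; ν_A = −3, so ξ = 626.7/3 = 208.9 lbmol/h.
Outlet amounts (n = n₀ + ν ξ):
  C: 788.4 − 1(208.9) = 579.5
  A: 800.4 − 3(208.9) = 173.7
  D: 0 + 2(208.9) = 417.8
  B: 988.5 (inert)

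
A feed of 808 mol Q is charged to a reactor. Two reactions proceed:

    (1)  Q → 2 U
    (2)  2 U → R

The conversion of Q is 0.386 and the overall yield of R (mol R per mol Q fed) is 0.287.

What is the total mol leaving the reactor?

Conversion of Q: Q consumed = 1ξ₁ = 0.386 × 808 → ξ₁ = 311.9 mol.
Yield of R: 1ξ₂ / 808 = 0.287 → ξ₂ = 231.9 mol.
Outlet amounts (n = n₀ + Σ ν·ξ):
  Q: 808 − 1(311.9) = 496.1
  U: 0 + 2(311.9) − 2(231.9) = 160
  R: 0 + 1(231.9) = 231.9
Total out = 496.1 + 160 + 231.9 = 888 mol.

888 mol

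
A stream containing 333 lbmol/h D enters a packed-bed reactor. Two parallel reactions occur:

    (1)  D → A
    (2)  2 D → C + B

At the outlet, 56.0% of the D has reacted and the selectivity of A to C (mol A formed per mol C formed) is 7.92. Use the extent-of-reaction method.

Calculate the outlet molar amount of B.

Conversion of D: D consumed = 0.56 × 333 = 186.5 lbmol/h = 1ξ₁ + 2ξ₂.
Selectivity: 1ξ₁ / (1ξ₂) = 7.92 → ξ₁ = 7.92 ξ₂.
Substitute: (1·7.92 + 2) ξ₂ = 186.5 → ξ₂ = 18.8 lbmol/h, ξ₁ = 148.9 lbmol/h.
Outlet amounts (n = n₀ + Σ ν·ξ):
  D: 333 − 1(148.9) − 2(18.8) = 146.5
  A: 0 + 1(148.9) = 148.9
  C: 0 + 1(18.8) = 18.8
  B: 0 + 1(18.8) = 18.8

18.8 lbmol/h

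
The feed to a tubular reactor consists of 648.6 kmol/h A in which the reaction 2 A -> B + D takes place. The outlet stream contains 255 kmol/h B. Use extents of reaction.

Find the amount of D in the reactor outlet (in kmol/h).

255 kmol/h

For B: n = n₀ + 1ξ → 255 = 0 + 1ξ, giving ξ = 255 kmol/h.
Outlet amounts (n = n₀ + ν ξ):
  A: 648.6 − 2(255) = 138.6
  B: 0 + 1(255) = 255
  D: 0 + 1(255) = 255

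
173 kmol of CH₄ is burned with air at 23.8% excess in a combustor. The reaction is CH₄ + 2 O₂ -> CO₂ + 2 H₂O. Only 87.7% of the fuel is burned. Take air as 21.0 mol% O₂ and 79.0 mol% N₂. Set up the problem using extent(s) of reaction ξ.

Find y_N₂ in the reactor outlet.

Stoichiometric O₂ = 2 × 173 = 346 kmol; O₂ fed = 346 × 1.238 = 428.3 kmol.
N₂ fed = 428.3 × 79/21 = 1611 kmol.
Fuel reacted = 0.877 × 173 → ξ = 151.7 kmol.
Outlet (n = n₀ + ν ξ):
  CH₄: 173 − 1(151.7) = 21.28
  O₂: 428.3 − 2(151.7) = 124.9
  N₂: 1611 (inert)
  CO₂: 0 + 1(151.7) = 151.7
  H₂O: 0 + 2(151.7) = 303.4
Total out = 2213 kmol; y_N₂ = 1611 / 2213 = 0.7282.

0.728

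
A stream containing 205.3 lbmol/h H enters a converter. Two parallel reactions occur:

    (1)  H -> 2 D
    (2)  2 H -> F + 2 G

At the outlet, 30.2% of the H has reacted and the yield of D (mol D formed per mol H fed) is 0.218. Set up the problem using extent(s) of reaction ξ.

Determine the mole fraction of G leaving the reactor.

Yield of D: 2ξ₁ / 205.3 = 0.218 → ξ₁ = 22.38 lbmol/h.
Conversion of H: 1ξ₁ + 2ξ₂ = 0.302 × 205.3 = 62 → ξ₂ = 19.81 lbmol/h.
Outlet amounts (n = n₀ + Σ ν·ξ):
  H: 205.3 − 1(22.38) − 2(19.81) = 143.3
  D: 0 + 2(22.38) = 44.76
  F: 0 + 1(19.81) = 19.81
  G: 0 + 2(19.81) = 39.62
Total out = 247.5 lbmol/h; y_G = 39.62 / 247.5 = 0.1601.

0.16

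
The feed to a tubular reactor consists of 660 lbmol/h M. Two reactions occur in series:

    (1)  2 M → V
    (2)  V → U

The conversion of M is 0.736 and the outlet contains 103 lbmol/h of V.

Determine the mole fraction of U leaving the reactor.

Conversion of M: M consumed = 2ξ₁ = 0.736 × 660 → ξ₁ = 242.9 lbmol/h.
V balance: n_V = 0 + 1ξ₁ − 1ξ₂ = 103 → ξ₂ = (1·242.9 − 103)/1 = 139.9 lbmol/h.
Outlet amounts (n = n₀ + Σ ν·ξ):
  M: 660 − 2(242.9) = 174.2
  V: 0 + 1(242.9) − 1(139.9) = 103
  U: 0 + 1(139.9) = 139.9
Total out = 417.1 lbmol/h; y_U = 139.9 / 417.1 = 0.3353.

0.335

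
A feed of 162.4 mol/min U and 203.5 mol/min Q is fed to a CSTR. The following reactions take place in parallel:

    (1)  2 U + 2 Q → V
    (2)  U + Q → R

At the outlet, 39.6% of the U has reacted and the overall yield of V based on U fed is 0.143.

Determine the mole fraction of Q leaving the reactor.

Yield of V: 1ξ₁ / 162.4 = 0.143 → ξ₁ = 23.22 mol/min.
Conversion of U: 2ξ₁ + 1ξ₂ = 0.396 × 162.4 = 64.31 → ξ₂ = 17.86 mol/min.
Outlet amounts (n = n₀ + Σ ν·ξ):
  U: 162.4 − 2(23.22) − 1(17.86) = 98.09
  Q: 203.5 − 2(23.22) − 1(17.86) = 139.2
  V: 0 + 1(23.22) = 23.22
  R: 0 + 1(17.86) = 17.86
Total out = 278.4 mol/min; y_Q = 139.2 / 278.4 = 0.5.

0.5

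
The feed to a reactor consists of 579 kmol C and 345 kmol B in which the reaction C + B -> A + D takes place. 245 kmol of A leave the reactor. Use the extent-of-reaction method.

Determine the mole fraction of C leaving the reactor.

For A: n = n₀ + 1ξ → 245 = 0 + 1ξ, giving ξ = 245 kmol.
Outlet amounts (n = n₀ + ν ξ):
  C: 579 − 1(245) = 334
  B: 345 − 1(245) = 100
  A: 0 + 1(245) = 245
  D: 0 + 1(245) = 245
Total out = 924 kmol; y_C = 334 / 924 = 0.3615.

0.361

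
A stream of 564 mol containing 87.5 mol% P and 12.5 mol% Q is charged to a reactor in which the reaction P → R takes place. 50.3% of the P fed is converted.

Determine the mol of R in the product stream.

P reacted = 0.503 × 493.5 = 248.2 mol; ν_P = −1, so ξ = 248.2/1 = 248.2 mol.
Outlet amounts (n = n₀ + ν ξ):
  P: 493.5 − 1(248.2) = 245.3
  R: 0 + 1(248.2) = 248.2
  Q: 70.5 (inert)

248 mol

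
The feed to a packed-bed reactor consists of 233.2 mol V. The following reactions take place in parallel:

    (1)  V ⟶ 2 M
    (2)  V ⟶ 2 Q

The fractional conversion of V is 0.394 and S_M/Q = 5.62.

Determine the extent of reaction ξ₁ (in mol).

ξ₁ = 78 mol

Conversion of V: V consumed = 0.394 × 233.2 = 91.88 mol = 1ξ₁ + 1ξ₂.
Selectivity: 2ξ₁ / (2ξ₂) = 5.62 → ξ₁ = 5.62 ξ₂.
Substitute: (1·5.62 + 1) ξ₂ = 91.88 → ξ₂ = 13.88 mol, ξ₁ = 78 mol.
Outlet amounts (n = n₀ + Σ ν·ξ):
  V: 233.2 − 1(78) − 1(13.88) = 141.3
  M: 0 + 2(78) = 156
  Q: 0 + 2(13.88) = 27.76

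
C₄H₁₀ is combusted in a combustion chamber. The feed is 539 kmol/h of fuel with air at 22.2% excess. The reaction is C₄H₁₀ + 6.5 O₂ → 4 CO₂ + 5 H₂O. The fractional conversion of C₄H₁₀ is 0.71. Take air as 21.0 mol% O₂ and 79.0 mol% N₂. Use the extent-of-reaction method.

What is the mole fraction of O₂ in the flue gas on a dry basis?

0.0916

Stoichiometric O₂ = 6.5 × 539 = 3504 kmol/h; O₂ fed = 3504 × 1.222 = 4281 kmol/h.
N₂ fed = 4281 × 79/21 = 16110 kmol/h.
Fuel reacted = 0.71 × 539 → ξ = 382.7 kmol/h.
Outlet (n = n₀ + ν ξ):
  C₄H₁₀: 539 − 1(382.7) = 156.3
  O₂: 4281 − 6.5(382.7) = 1794
  N₂: 16110 (inert)
  CO₂: 0 + 4(382.7) = 1531
  H₂O: 0 + 5(382.7) = 1913
Dry total = 19590 kmol/h; y_O₂ (dry) = 1794 / 19590 = 0.09158.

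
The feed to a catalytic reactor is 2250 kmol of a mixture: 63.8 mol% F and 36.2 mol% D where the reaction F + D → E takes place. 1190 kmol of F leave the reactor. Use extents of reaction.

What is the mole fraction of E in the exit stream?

For F: n = n₀ − 1ξ → 1190 = 1436 − 1ξ, giving ξ = 245.5 kmol.
Outlet amounts (n = n₀ + ν ξ):
  F: 1436 − 1(245.5) = 1190
  D: 814.5 − 1(245.5) = 569
  E: 0 + 1(245.5) = 245.5
Total out = 2004 kmol; y_E = 245.5 / 2004 = 0.1225.

0.122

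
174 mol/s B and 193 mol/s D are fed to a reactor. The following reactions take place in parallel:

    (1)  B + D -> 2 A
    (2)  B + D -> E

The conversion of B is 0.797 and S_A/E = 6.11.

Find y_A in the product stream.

0.628

Conversion of B: B consumed = 0.797 × 174 = 138.7 mol/s = 1ξ₁ + 1ξ₂.
Selectivity: 2ξ₁ / (1ξ₂) = 6.11 → ξ₁ = 3.055 ξ₂.
Substitute: (1·3.055 + 1) ξ₂ = 138.7 → ξ₂ = 34.2 mol/s, ξ₁ = 104.5 mol/s.
Outlet amounts (n = n₀ + Σ ν·ξ):
  B: 174 − 1(104.5) − 1(34.2) = 35.32
  D: 193 − 1(104.5) − 1(34.2) = 54.32
  A: 0 + 2(104.5) = 209
  E: 0 + 1(34.2) = 34.2
Total out = 332.8 mol/s; y_A = 209 / 332.8 = 0.6279.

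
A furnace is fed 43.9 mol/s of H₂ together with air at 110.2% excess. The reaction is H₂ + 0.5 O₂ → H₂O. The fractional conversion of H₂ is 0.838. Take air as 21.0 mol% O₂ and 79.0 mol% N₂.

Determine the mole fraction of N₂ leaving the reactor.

Stoichiometric O₂ = 0.5 × 43.9 = 21.95 mol/s; O₂ fed = 21.95 × 2.102 = 46.14 mol/s.
N₂ fed = 46.14 × 79/21 = 173.6 mol/s.
Fuel reacted = 0.838 × 43.9 → ξ = 36.79 mol/s.
Outlet (n = n₀ + ν ξ):
  H₂: 43.9 − 1(36.79) = 7.112
  O₂: 46.14 − 0.5(36.79) = 27.74
  N₂: 173.6 (inert)
  H₂O: 0 + 1(36.79) = 36.79
Total out = 245.2 mol/s; y_N₂ = 173.6 / 245.2 = 0.7078.

0.708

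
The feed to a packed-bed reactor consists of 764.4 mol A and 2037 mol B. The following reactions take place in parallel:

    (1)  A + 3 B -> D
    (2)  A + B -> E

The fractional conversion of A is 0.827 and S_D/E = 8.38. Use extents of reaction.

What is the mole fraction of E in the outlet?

0.0648

Conversion of A: A consumed = 0.827 × 764.4 = 632.2 mol = 1ξ₁ + 1ξ₂.
Selectivity: 1ξ₁ / (1ξ₂) = 8.38 → ξ₁ = 8.38 ξ₂.
Substitute: (1·8.38 + 1) ξ₂ = 632.2 → ξ₂ = 67.39 mol, ξ₁ = 564.8 mol.
Outlet amounts (n = n₀ + Σ ν·ξ):
  A: 764.4 − 1(564.8) − 1(67.39) = 132.2
  B: 2037 − 3(564.8) − 1(67.39) = 275.3
  D: 0 + 1(564.8) = 564.8
  E: 0 + 1(67.39) = 67.39
Total out = 1040 mol; y_E = 67.39 / 1040 = 0.06482.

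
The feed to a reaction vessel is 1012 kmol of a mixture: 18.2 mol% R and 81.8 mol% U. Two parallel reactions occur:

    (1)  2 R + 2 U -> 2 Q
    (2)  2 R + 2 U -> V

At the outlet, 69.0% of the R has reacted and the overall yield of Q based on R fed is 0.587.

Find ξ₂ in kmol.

ξ₂ = 9.49 kmol

Yield of Q: 2ξ₁ / 184.2 = 0.587 → ξ₁ = 54.06 kmol.
Conversion of R: 2ξ₁ + 2ξ₂ = 0.69 × 184.2 = 127.1 → ξ₂ = 9.485 kmol.
Outlet amounts (n = n₀ + Σ ν·ξ):
  R: 184.2 − 2(54.06) − 2(9.485) = 57.1
  U: 827.8 − 2(54.06) − 2(9.485) = 700.7
  Q: 0 + 2(54.06) = 108.1
  V: 0 + 1(9.485) = 9.485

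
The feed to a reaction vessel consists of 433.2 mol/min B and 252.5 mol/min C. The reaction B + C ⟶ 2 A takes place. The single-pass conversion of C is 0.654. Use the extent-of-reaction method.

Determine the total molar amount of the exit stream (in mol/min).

686 mol/min

C reacted = 0.654 × 252.5 = 165.1 mol/min; ν_C = −1, so ξ = 165.1/1 = 165.1 mol/min.
Outlet amounts (n = n₀ + ν ξ):
  B: 433.2 − 1(165.1) = 268.1
  C: 252.5 − 1(165.1) = 87.36
  A: 0 + 2(165.1) = 330.3
Total out = 268.1 + 87.36 + 330.3 = 685.7 mol/min.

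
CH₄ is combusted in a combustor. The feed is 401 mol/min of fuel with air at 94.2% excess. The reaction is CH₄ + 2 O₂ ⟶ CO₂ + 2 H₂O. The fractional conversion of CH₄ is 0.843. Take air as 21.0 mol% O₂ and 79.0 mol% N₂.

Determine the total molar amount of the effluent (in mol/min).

7820 mol/min

Stoichiometric O₂ = 2 × 401 = 802 mol/min; O₂ fed = 802 × 1.942 = 1557 mol/min.
N₂ fed = 1557 × 79/21 = 5859 mol/min.
Fuel reacted = 0.843 × 401 → ξ = 338 mol/min.
Outlet (n = n₀ + ν ξ):
  CH₄: 401 − 1(338) = 62.96
  O₂: 1557 − 2(338) = 881.4
  N₂: 5859 (inert)
  CO₂: 0 + 1(338) = 338
  H₂O: 0 + 2(338) = 676.1
Total out = 62.96 + 881.4 + 5859 + 338 + 676.1 = 7818 mol/min.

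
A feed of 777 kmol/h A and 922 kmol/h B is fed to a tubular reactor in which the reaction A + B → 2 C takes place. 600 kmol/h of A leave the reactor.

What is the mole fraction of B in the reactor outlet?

For A: n = n₀ − 1ξ → 600 = 777 − 1ξ, giving ξ = 177 kmol/h.
Outlet amounts (n = n₀ + ν ξ):
  A: 777 − 1(177) = 600
  B: 922 − 1(177) = 745
  C: 0 + 2(177) = 354
Total out = 1699 kmol/h; y_B = 745 / 1699 = 0.4385.

0.438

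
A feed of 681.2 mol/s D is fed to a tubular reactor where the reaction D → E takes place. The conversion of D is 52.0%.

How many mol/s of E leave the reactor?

354 mol/s

D reacted = 0.52 × 681.2 = 354.2 mol/s; ν_D = −1, so ξ = 354.2/1 = 354.2 mol/s.
Outlet amounts (n = n₀ + ν ξ):
  D: 681.2 − 1(354.2) = 327
  E: 0 + 1(354.2) = 354.2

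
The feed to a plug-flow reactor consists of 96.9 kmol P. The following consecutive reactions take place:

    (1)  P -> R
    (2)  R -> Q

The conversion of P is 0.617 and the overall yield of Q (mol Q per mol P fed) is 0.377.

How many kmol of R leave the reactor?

Conversion of P: P consumed = 1ξ₁ = 0.617 × 96.9 → ξ₁ = 59.79 kmol.
Yield of Q: 1ξ₂ / 96.9 = 0.377 → ξ₂ = 36.53 kmol.
Outlet amounts (n = n₀ + Σ ν·ξ):
  P: 96.9 − 1(59.79) = 37.11
  R: 0 + 1(59.79) − 1(36.53) = 23.26
  Q: 0 + 1(36.53) = 36.53

23.3 kmol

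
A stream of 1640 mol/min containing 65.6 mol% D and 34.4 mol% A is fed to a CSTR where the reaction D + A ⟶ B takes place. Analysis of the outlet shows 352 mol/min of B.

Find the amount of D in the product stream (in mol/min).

For B: n = n₀ + 1ξ → 352 = 0 + 1ξ, giving ξ = 352 mol/min.
Outlet amounts (n = n₀ + ν ξ):
  D: 1076 − 1(352) = 723.8
  A: 564.2 − 1(352) = 212.2
  B: 0 + 1(352) = 352

724 mol/min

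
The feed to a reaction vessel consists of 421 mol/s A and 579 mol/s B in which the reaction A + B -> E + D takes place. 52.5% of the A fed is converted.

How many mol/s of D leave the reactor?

221 mol/s

A reacted = 0.525 × 421 = 221 mol/s; ν_A = −1, so ξ = 221/1 = 221 mol/s.
Outlet amounts (n = n₀ + ν ξ):
  A: 421 − 1(221) = 200
  B: 579 − 1(221) = 358
  E: 0 + 1(221) = 221
  D: 0 + 1(221) = 221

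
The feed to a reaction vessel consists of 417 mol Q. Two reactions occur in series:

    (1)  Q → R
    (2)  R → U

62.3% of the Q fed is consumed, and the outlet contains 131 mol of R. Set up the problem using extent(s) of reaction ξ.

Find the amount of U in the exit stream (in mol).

Conversion of Q: Q consumed = 1ξ₁ = 0.623 × 417 → ξ₁ = 259.8 mol.
R balance: n_R = 0 + 1ξ₁ − 1ξ₂ = 131 → ξ₂ = (1·259.8 − 131)/1 = 128.8 mol.
Outlet amounts (n = n₀ + Σ ν·ξ):
  Q: 417 − 1(259.8) = 157.2
  R: 0 + 1(259.8) − 1(128.8) = 131
  U: 0 + 1(128.8) = 128.8

129 mol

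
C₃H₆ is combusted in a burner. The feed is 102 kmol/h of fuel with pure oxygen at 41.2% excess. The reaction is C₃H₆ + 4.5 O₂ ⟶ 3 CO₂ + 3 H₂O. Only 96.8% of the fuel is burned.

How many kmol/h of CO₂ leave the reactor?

Stoichiometric O₂ = 4.5 × 102 = 459 kmol/h; O₂ fed = 459 × 1.412 = 648.1 kmol/h.
Fuel reacted = 0.968 × 102 → ξ = 98.74 kmol/h.
Outlet (n = n₀ + ν ξ):
  C₃H₆: 102 − 1(98.74) = 3.264
  O₂: 648.1 − 4.5(98.74) = 203.8
  CO₂: 0 + 3(98.74) = 296.2
  H₂O: 0 + 3(98.74) = 296.2

296 kmol/h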